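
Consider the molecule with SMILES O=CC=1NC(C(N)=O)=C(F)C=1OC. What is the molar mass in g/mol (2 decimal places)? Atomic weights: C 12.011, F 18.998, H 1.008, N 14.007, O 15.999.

186.14 g/mol

First, the molecular formula is C7H7FN2O3 (counting implicit H from valence).
  C: 7 × 12.011 = 84.077
  F: 1 × 18.998 = 18.998
  H: 7 × 1.008 = 7.056
  N: 2 × 14.007 = 28.014
  O: 3 × 15.999 = 47.997
Sum: 7×12.011 + 1×18.998 + 7×1.008 + 2×14.007 + 3×15.999 = 186.142 → 186.14 g/mol.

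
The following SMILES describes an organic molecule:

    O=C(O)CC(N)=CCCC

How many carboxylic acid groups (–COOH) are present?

The carboxylic acid motif appears at heavy-atom position 2 in the SMILES.
Other groups present: 1 alkene, 1 primary amine.
Carboxylic acid count: 1.

1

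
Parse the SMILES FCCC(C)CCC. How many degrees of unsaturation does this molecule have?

Degree of unsaturation = (number of rings) + (number of π bonds).
Ring closures in the SMILES: 0.
π bonds: none → 0 DoU from unsaturation.
Total DoU = 0 + 0 = 0.

0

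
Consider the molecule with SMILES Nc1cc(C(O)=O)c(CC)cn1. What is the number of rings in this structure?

In SMILES, each pair of matching ring-closure digits denotes one ring-closing bond; the number of such bonds equals the number of independent rings.
Ring-closure bonds here: 1.

1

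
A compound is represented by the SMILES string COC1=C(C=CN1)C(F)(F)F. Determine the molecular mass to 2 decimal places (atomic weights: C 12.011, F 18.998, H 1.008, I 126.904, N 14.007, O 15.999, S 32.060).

165.11 g/mol

First, the molecular formula is C6H6F3NO (counting implicit H from valence).
  C: 6 × 12.011 = 72.066
  F: 3 × 18.998 = 56.994
  H: 6 × 1.008 = 6.048
  N: 1 × 14.007 = 14.007
  O: 1 × 15.999 = 15.999
Sum: 6×12.011 + 3×18.998 + 6×1.008 + 1×14.007 + 1×15.999 = 165.114 → 165.11 g/mol.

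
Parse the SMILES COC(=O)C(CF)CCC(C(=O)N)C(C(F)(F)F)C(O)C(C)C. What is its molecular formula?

Walk through each heavy atom and fill implicit hydrogens from standard valence (C 4, N 3, O 2, S 2, halogen 1):
  atom 1: C, bond orders sum to 1 (valence 4) → 3 H
  atom 2: O, bond orders sum to 2 (valence 2) → 0 H
  atom 3: C, bond orders sum to 4 (valence 4) → 0 H
  atom 4: O, bond orders sum to 2 (valence 2) → 0 H
  atom 5: C, bond orders sum to 3 (valence 4) → 1 H
  atom 6: C, bond orders sum to 2 (valence 4) → 2 H
  atom 7: F (halogen, monovalent) → 0 H
  atom 8: C, bond orders sum to 2 (valence 4) → 2 H
  atom 9: C, bond orders sum to 2 (valence 4) → 2 H
  atom 10: C, bond orders sum to 3 (valence 4) → 1 H
  atom 11: C, bond orders sum to 4 (valence 4) → 0 H
  atom 12: O, bond orders sum to 2 (valence 2) → 0 H
  atom 13: N, bond orders sum to 1 (valence 3) → 2 H
  atom 14: C, bond orders sum to 3 (valence 4) → 1 H
  atom 15: C, bond orders sum to 4 (valence 4) → 0 H
  atom 16: F (halogen, monovalent) → 0 H
  atom 17: F (halogen, monovalent) → 0 H
  atom 18: F (halogen, monovalent) → 0 H
  atom 19: C, bond orders sum to 3 (valence 4) → 1 H
  atom 20: O, bond orders sum to 1 (valence 2) → 1 H
  atom 21: C, bond orders sum to 3 (valence 4) → 1 H
  atom 22: C, bond orders sum to 1 (valence 4) → 3 H
  atom 23: C, bond orders sum to 1 (valence 4) → 3 H
Totals → C:14, H:23, F:4, N:1, O:4.
In Hill order: C14H23F4NO4.

C14H23F4NO4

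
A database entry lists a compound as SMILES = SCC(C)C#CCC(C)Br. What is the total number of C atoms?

Count every carbon token in the SMILES (each C, including those in ring-closure positions and inside branches).
Carbon count: 8.

8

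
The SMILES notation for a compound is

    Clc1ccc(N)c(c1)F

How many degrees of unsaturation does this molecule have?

Molecular formula: C6H5ClFN.
DoU = (2C + 2 + N − H − X) / 2, where X is the halogen count and O/S are ignored.
    = (2·6 + 2 + 1 − 5 − 2) / 2 = 8 / 2 = 4.

4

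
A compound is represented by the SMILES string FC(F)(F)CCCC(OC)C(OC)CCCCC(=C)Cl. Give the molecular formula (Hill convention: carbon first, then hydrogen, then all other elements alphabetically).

C14H24ClF3O2

Walk through each heavy atom and fill implicit hydrogens from standard valence (C 4, N 3, O 2, S 2, halogen 1):
  atom 1: F (halogen, monovalent) → 0 H
  atom 2: C, bond orders sum to 4 (valence 4) → 0 H
  atom 3: F (halogen, monovalent) → 0 H
  atom 4: F (halogen, monovalent) → 0 H
  atom 5: C, bond orders sum to 2 (valence 4) → 2 H
  atom 6: C, bond orders sum to 2 (valence 4) → 2 H
  atom 7: C, bond orders sum to 2 (valence 4) → 2 H
  atom 8: C, bond orders sum to 3 (valence 4) → 1 H
  atom 9: O, bond orders sum to 2 (valence 2) → 0 H
  atom 10: C, bond orders sum to 1 (valence 4) → 3 H
  atom 11: C, bond orders sum to 3 (valence 4) → 1 H
  atom 12: O, bond orders sum to 2 (valence 2) → 0 H
  atom 13: C, bond orders sum to 1 (valence 4) → 3 H
  atom 14: C, bond orders sum to 2 (valence 4) → 2 H
  atom 15: C, bond orders sum to 2 (valence 4) → 2 H
  atom 16: C, bond orders sum to 2 (valence 4) → 2 H
  atom 17: C, bond orders sum to 2 (valence 4) → 2 H
  atom 18: C, bond orders sum to 4 (valence 4) → 0 H
  atom 19: C, bond orders sum to 2 (valence 4) → 2 H
  atom 20: Cl (halogen, monovalent) → 0 H
Totals → C:14, H:24, Cl:1, F:3, O:2.
In Hill order: C14H24ClF3O2.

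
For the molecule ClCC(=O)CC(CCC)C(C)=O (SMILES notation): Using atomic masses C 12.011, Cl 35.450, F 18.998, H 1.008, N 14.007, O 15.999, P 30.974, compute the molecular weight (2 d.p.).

190.67 g/mol

First, the molecular formula is C9H15ClO2 (counting implicit H from valence).
  C: 9 × 12.011 = 108.099
  Cl: 1 × 35.450 = 35.450
  H: 15 × 1.008 = 15.120
  O: 2 × 15.999 = 31.998
Sum: 9×12.011 + 1×35.450 + 15×1.008 + 2×15.999 = 190.667 → 190.67 g/mol.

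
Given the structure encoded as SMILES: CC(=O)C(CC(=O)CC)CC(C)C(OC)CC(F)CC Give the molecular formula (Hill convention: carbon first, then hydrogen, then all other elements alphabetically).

Walk through each heavy atom and fill implicit hydrogens from standard valence (C 4, N 3, O 2, S 2, halogen 1):
  atom 1: C, bond orders sum to 1 (valence 4) → 3 H
  atom 2: C, bond orders sum to 4 (valence 4) → 0 H
  atom 3: O, bond orders sum to 2 (valence 2) → 0 H
  atom 4: C, bond orders sum to 3 (valence 4) → 1 H
  atom 5: C, bond orders sum to 2 (valence 4) → 2 H
  atom 6: C, bond orders sum to 4 (valence 4) → 0 H
  atom 7: O, bond orders sum to 2 (valence 2) → 0 H
  atom 8: C, bond orders sum to 2 (valence 4) → 2 H
  atom 9: C, bond orders sum to 1 (valence 4) → 3 H
  atom 10: C, bond orders sum to 2 (valence 4) → 2 H
  atom 11: C, bond orders sum to 3 (valence 4) → 1 H
  atom 12: C, bond orders sum to 1 (valence 4) → 3 H
  atom 13: C, bond orders sum to 3 (valence 4) → 1 H
  atom 14: O, bond orders sum to 2 (valence 2) → 0 H
  atom 15: C, bond orders sum to 1 (valence 4) → 3 H
  atom 16: C, bond orders sum to 2 (valence 4) → 2 H
  atom 17: C, bond orders sum to 3 (valence 4) → 1 H
  atom 18: F (halogen, monovalent) → 0 H
  atom 19: C, bond orders sum to 2 (valence 4) → 2 H
  atom 20: C, bond orders sum to 1 (valence 4) → 3 H
Totals → C:16, H:29, F:1, O:3.

C16H29FO3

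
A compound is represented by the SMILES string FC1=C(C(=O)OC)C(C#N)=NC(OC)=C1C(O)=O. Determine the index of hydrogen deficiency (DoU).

Molecular formula: C10H7FN2O5.
DoU = (2C + 2 + N − H − X) / 2, where X is the halogen count and O/S are ignored.
    = (2·10 + 2 + 2 − 7 − 1) / 2 = 16 / 2 = 8.

8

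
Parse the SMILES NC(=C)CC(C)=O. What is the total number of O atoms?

Scan the SMILES for O atoms (remember two-letter symbols like Cl and Br are single atoms).
Oxygen count: 1.

1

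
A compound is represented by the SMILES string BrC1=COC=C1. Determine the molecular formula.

C4H3BrO

Walk through each heavy atom and fill implicit hydrogens from standard valence (C 4, N 3, O 2, S 2, halogen 1):
  atom 1: Br (halogen, monovalent) → 0 H
  atom 2: C, bond orders sum to 4 (valence 4) → 0 H
  atom 3: C, bond orders sum to 3 (valence 4) → 1 H
  atom 4: O, bond orders sum to 2 (valence 2) → 0 H
  atom 5: C, bond orders sum to 3 (valence 4) → 1 H
  atom 6: C, bond orders sum to 3 (valence 4) → 1 H
Totals → C:4, H:3, Br:1, O:1.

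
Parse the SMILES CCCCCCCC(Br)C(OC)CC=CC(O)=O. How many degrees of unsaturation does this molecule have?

2

Degree of unsaturation = (number of rings) + (number of π bonds).
Ring closures in the SMILES: 0.
π bonds: 2 double bonds (each 1 DoU) → 2 DoU from unsaturation.
Total DoU = 0 + 2 = 2.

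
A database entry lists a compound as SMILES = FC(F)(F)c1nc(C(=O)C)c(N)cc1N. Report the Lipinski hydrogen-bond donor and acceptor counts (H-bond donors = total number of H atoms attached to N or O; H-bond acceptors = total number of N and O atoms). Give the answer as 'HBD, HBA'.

Donors: find every N or O and count the H atoms it carries.
  atom 6 (N): bond orders sum to 3 → 0 H
  atom 9 (O): bond orders sum to 2 → 0 H
  atom 12 (N): bond orders sum to 1 → 2 H
  atom 15 (N): bond orders sum to 1 → 2 H
Lipinski HBD = 4.
Acceptors: N atoms = 3, O atoms = 1 → HBA = 4.

4, 4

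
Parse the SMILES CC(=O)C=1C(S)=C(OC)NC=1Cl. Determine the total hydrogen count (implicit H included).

Walk through each heavy atom and fill implicit hydrogens from standard valence (C 4, N 3, O 2, S 2, halogen 1):
  atom 1: C, bond orders sum to 1 (valence 4) → 3 H
  atom 2: C, bond orders sum to 4 (valence 4) → 0 H
  atom 3: O, bond orders sum to 2 (valence 2) → 0 H
  atom 4: C, bond orders sum to 4 (valence 4) → 0 H
  atom 5: C, bond orders sum to 4 (valence 4) → 0 H
  atom 6: S, bond orders sum to 1 (valence 2) → 1 H
  atom 7: C, bond orders sum to 4 (valence 4) → 0 H
  atom 8: O, bond orders sum to 2 (valence 2) → 0 H
  atom 9: C, bond orders sum to 1 (valence 4) → 3 H
  atom 10: N, bond orders sum to 2 (valence 3) → 1 H
  atom 11: C, bond orders sum to 4 (valence 4) → 0 H
  atom 12: Cl (halogen, monovalent) → 0 H
Total hydrogens: 8.

8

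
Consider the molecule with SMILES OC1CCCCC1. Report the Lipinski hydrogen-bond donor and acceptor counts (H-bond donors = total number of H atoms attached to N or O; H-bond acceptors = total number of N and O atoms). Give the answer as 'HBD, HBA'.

Donors: find every N or O and count the H atoms it carries.
  atom 1 (O): bond orders sum to 1 → 1 H
Lipinski HBD = 1.
Acceptors: N atoms = 0, O atoms = 1 → HBA = 1.

1, 1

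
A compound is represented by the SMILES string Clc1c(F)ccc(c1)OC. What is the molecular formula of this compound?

C7H6ClFO

Walk through each heavy atom and fill implicit hydrogens from standard valence (C 4, N 3, O 2, S 2, halogen 1); for lowercase aromatic atoms, an aromatic c carries 1 H when it has two neighbours and 0 H with three, and aromatic n carries 0 H:
  atom 1: Cl (halogen, monovalent) → 0 H
  atom 2: aromatic c, 3 neighbours → 0 H
  atom 3: aromatic c, 3 neighbours → 0 H
  atom 4: F (halogen, monovalent) → 0 H
  atom 5: aromatic c, 2 neighbours → 1 H
  atom 6: aromatic c, 2 neighbours → 1 H
  atom 7: aromatic c, 3 neighbours → 0 H
  atom 8: aromatic c, 2 neighbours → 1 H
  atom 9: O, bond orders sum to 2 (valence 2) → 0 H
  atom 10: C, bond orders sum to 1 (valence 4) → 3 H
Totals → C:7, H:6, Cl:1, F:1, O:1.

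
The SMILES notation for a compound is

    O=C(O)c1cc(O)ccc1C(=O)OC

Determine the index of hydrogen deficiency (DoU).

Molecular formula: C9H8O5.
DoU = (2C + 2 + N − H − X) / 2, where X is the halogen count and O/S are ignored.
    = (2·9 + 2 + 0 − 8 − 0) / 2 = 12 / 2 = 6.

6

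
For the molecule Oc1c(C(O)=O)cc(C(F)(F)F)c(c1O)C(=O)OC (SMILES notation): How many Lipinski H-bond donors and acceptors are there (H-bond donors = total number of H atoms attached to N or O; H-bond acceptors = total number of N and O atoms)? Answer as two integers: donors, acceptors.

Donors: find every N or O and count the H atoms it carries.
  atom 1 (O): bond orders sum to 1 → 1 H
  atom 5 (O): bond orders sum to 1 → 1 H
  atom 6 (O): bond orders sum to 2 → 0 H
  atom 15 (O): bond orders sum to 1 → 1 H
  atom 17 (O): bond orders sum to 2 → 0 H
  atom 18 (O): bond orders sum to 2 → 0 H
Lipinski HBD = 3.
Acceptors: N atoms = 0, O atoms = 6 → HBA = 6.

3, 6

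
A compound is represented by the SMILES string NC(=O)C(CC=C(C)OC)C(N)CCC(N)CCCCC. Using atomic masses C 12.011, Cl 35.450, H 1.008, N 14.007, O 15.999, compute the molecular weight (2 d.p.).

299.46 g/mol

First, the molecular formula is C16H33N3O2 (counting implicit H from valence).
  C: 16 × 12.011 = 192.176
  H: 33 × 1.008 = 33.264
  N: 3 × 14.007 = 42.021
  O: 2 × 15.999 = 31.998
Sum: 16×12.011 + 33×1.008 + 3×14.007 + 2×15.999 = 299.459 → 299.46 g/mol.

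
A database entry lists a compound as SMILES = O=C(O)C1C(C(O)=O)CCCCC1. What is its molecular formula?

C9H14O4

Walk through each heavy atom and fill implicit hydrogens from standard valence (C 4, N 3, O 2, S 2, halogen 1):
  atom 1: O, bond orders sum to 2 (valence 2) → 0 H
  atom 2: C, bond orders sum to 4 (valence 4) → 0 H
  atom 3: O, bond orders sum to 1 (valence 2) → 1 H
  atom 4: C, bond orders sum to 3 (valence 4) → 1 H
  atom 5: C, bond orders sum to 3 (valence 4) → 1 H
  atom 6: C, bond orders sum to 4 (valence 4) → 0 H
  atom 7: O, bond orders sum to 1 (valence 2) → 1 H
  atom 8: O, bond orders sum to 2 (valence 2) → 0 H
  atom 9: C, bond orders sum to 2 (valence 4) → 2 H
  atom 10: C, bond orders sum to 2 (valence 4) → 2 H
  atom 11: C, bond orders sum to 2 (valence 4) → 2 H
  atom 12: C, bond orders sum to 2 (valence 4) → 2 H
  atom 13: C, bond orders sum to 2 (valence 4) → 2 H
Totals → C:9, H:14, O:4.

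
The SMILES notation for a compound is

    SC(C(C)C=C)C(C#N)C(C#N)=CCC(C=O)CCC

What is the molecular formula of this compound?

C16H22N2OS

Walk through each heavy atom and fill implicit hydrogens from standard valence (C 4, N 3, O 2, S 2, halogen 1):
  atom 1: S, bond orders sum to 1 (valence 2) → 1 H
  atom 2: C, bond orders sum to 3 (valence 4) → 1 H
  atom 3: C, bond orders sum to 3 (valence 4) → 1 H
  atom 4: C, bond orders sum to 1 (valence 4) → 3 H
  atom 5: C, bond orders sum to 3 (valence 4) → 1 H
  atom 6: C, bond orders sum to 2 (valence 4) → 2 H
  atom 7: C, bond orders sum to 3 (valence 4) → 1 H
  atom 8: C, bond orders sum to 4 (valence 4) → 0 H
  atom 9: N, bond orders sum to 3 (valence 3) → 0 H
  atom 10: C, bond orders sum to 4 (valence 4) → 0 H
  atom 11: C, bond orders sum to 4 (valence 4) → 0 H
  atom 12: N, bond orders sum to 3 (valence 3) → 0 H
  atom 13: C, bond orders sum to 3 (valence 4) → 1 H
  atom 14: C, bond orders sum to 2 (valence 4) → 2 H
  atom 15: C, bond orders sum to 3 (valence 4) → 1 H
  atom 16: C, bond orders sum to 3 (valence 4) → 1 H
  atom 17: O, bond orders sum to 2 (valence 2) → 0 H
  atom 18: C, bond orders sum to 2 (valence 4) → 2 H
  atom 19: C, bond orders sum to 2 (valence 4) → 2 H
  atom 20: C, bond orders sum to 1 (valence 4) → 3 H
Totals → C:16, H:22, N:2, O:1, S:1.
In Hill order: C16H22N2OS.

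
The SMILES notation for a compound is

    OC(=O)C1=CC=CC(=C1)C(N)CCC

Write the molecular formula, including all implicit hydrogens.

Walk through each heavy atom and fill implicit hydrogens from standard valence (C 4, N 3, O 2, S 2, halogen 1):
  atom 1: O, bond orders sum to 1 (valence 2) → 1 H
  atom 2: C, bond orders sum to 4 (valence 4) → 0 H
  atom 3: O, bond orders sum to 2 (valence 2) → 0 H
  atom 4: C, bond orders sum to 4 (valence 4) → 0 H
  atom 5: C, bond orders sum to 3 (valence 4) → 1 H
  atom 6: C, bond orders sum to 3 (valence 4) → 1 H
  atom 7: C, bond orders sum to 3 (valence 4) → 1 H
  atom 8: C, bond orders sum to 4 (valence 4) → 0 H
  atom 9: C, bond orders sum to 3 (valence 4) → 1 H
  atom 10: C, bond orders sum to 3 (valence 4) → 1 H
  atom 11: N, bond orders sum to 1 (valence 3) → 2 H
  atom 12: C, bond orders sum to 2 (valence 4) → 2 H
  atom 13: C, bond orders sum to 2 (valence 4) → 2 H
  atom 14: C, bond orders sum to 1 (valence 4) → 3 H
Totals → C:11, H:15, N:1, O:2.

C11H15NO2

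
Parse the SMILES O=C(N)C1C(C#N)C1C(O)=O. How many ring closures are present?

1

In SMILES, each pair of matching ring-closure digits denotes one ring-closing bond; the number of such bonds equals the number of independent rings.
Ring-closure bonds here: 1.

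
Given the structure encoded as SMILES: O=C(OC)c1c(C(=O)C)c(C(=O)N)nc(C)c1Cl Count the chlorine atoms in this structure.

Scan the SMILES for Cl atoms (remember two-letter symbols like Cl and Br are single atoms).
Chlorine count: 1.

1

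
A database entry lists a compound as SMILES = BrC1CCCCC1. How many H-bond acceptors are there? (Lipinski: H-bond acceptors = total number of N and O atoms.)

0

N atoms: 0; O atoms: 0.
Lipinski HBA = 0 + 0 = 0.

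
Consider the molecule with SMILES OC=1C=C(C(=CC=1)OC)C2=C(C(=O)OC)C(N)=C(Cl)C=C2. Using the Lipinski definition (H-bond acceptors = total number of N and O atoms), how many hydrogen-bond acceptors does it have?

5

N atoms: 1; O atoms: 4.
Lipinski HBA = 1 + 4 = 5.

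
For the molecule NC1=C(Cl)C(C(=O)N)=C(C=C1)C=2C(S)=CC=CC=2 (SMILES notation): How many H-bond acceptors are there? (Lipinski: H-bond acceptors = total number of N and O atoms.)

3

N atoms: 2; O atoms: 1.
Lipinski HBA = 2 + 1 = 3.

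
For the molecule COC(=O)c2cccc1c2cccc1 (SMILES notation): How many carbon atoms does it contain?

12

Count every carbon token in the SMILES (each C, including those in ring-closure positions and inside branches).
Carbon count: 12.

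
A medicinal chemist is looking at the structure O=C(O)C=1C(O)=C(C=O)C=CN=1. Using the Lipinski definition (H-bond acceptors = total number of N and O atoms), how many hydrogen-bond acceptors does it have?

5

N atoms: 1; O atoms: 4.
Lipinski HBA = 1 + 4 = 5.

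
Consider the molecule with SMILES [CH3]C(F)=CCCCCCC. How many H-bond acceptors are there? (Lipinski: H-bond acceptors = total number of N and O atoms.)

0

N atoms: 0; O atoms: 0.
Lipinski HBA = 0 + 0 = 0.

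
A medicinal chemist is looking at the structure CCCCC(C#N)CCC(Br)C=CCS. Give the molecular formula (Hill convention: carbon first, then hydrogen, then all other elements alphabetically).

Walk through each heavy atom and fill implicit hydrogens from standard valence (C 4, N 3, O 2, S 2, halogen 1):
  atom 1: C, bond orders sum to 1 (valence 4) → 3 H
  atom 2: C, bond orders sum to 2 (valence 4) → 2 H
  atom 3: C, bond orders sum to 2 (valence 4) → 2 H
  atom 4: C, bond orders sum to 2 (valence 4) → 2 H
  atom 5: C, bond orders sum to 3 (valence 4) → 1 H
  atom 6: C, bond orders sum to 4 (valence 4) → 0 H
  atom 7: N, bond orders sum to 3 (valence 3) → 0 H
  atom 8: C, bond orders sum to 2 (valence 4) → 2 H
  atom 9: C, bond orders sum to 2 (valence 4) → 2 H
  atom 10: C, bond orders sum to 3 (valence 4) → 1 H
  atom 11: Br (halogen, monovalent) → 0 H
  atom 12: C, bond orders sum to 3 (valence 4) → 1 H
  atom 13: C, bond orders sum to 3 (valence 4) → 1 H
  atom 14: C, bond orders sum to 2 (valence 4) → 2 H
  atom 15: S, bond orders sum to 1 (valence 2) → 1 H
Totals → C:12, H:20, Br:1, N:1, S:1.
In Hill order: C12H20BrNS.

C12H20BrNS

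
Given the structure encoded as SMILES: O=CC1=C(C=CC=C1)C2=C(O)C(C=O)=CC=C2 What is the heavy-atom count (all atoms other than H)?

17

Every atom symbol written in the SMILES (organic subset) is one heavy atom; implicit H are not written.
Heavy atoms by element → C:14, O:3.
Total: 17.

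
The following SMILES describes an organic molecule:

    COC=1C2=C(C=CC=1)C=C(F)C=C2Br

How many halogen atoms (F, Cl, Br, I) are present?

Halogen atoms appear at heavy-atom positions 11, 14 (1×Br, 1×F).
Other groups present: 1 ether.
Halogen count: 2.

2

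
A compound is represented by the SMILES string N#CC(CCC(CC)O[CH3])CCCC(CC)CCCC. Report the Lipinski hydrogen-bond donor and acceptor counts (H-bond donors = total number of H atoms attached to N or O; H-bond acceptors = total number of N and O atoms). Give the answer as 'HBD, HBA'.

Donors: find every N or O and count the H atoms it carries.
  atom 1 (N): bond orders sum to 3 → 0 H
  atom 9 (O): bond orders sum to 2 → 0 H
Lipinski HBD = 0.
Acceptors: N atoms = 1, O atoms = 1 → HBA = 2.

0, 2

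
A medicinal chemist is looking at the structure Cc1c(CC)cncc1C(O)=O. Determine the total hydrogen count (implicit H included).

11

Walk through each heavy atom and fill implicit hydrogens from standard valence (C 4, N 3, O 2, S 2, halogen 1); for lowercase aromatic atoms, an aromatic c carries 1 H when it has two neighbours and 0 H with three, and aromatic n carries 0 H:
  atom 1: C, bond orders sum to 1 (valence 4) → 3 H
  atom 2: aromatic c, 3 neighbours → 0 H
  atom 3: aromatic c, 3 neighbours → 0 H
  atom 4: C, bond orders sum to 2 (valence 4) → 2 H
  atom 5: C, bond orders sum to 1 (valence 4) → 3 H
  atom 6: aromatic c, 2 neighbours → 1 H
  atom 7: aromatic n, 2 neighbours → 0 H
  atom 8: aromatic c, 2 neighbours → 1 H
  atom 9: aromatic c, 3 neighbours → 0 H
  atom 10: C, bond orders sum to 4 (valence 4) → 0 H
  atom 11: O, bond orders sum to 1 (valence 2) → 1 H
  atom 12: O, bond orders sum to 2 (valence 2) → 0 H
Total hydrogens: 11.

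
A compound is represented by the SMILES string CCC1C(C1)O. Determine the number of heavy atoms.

6

Every atom symbol written in the SMILES (organic subset) is one heavy atom; implicit H are not written.
Heavy atoms by element → C:5, O:1.
Total: 6.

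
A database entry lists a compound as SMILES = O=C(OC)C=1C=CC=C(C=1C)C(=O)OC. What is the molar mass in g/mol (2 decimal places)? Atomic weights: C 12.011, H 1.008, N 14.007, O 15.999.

208.21 g/mol

First, the molecular formula is C11H12O4 (counting implicit H from valence).
  C: 11 × 12.011 = 132.121
  H: 12 × 1.008 = 12.096
  O: 4 × 15.999 = 63.996
Sum: 11×12.011 + 12×1.008 + 4×15.999 = 208.213 → 208.21 g/mol.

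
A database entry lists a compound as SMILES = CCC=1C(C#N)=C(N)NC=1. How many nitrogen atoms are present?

3

Scan the SMILES for N atoms (remember two-letter symbols like Cl and Br are single atoms).
Nitrogen count: 3.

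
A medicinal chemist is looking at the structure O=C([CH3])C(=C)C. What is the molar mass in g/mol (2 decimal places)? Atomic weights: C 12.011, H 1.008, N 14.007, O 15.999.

84.12 g/mol

First, the molecular formula is C5H8O (counting implicit H from valence).
  C: 5 × 12.011 = 60.055
  H: 8 × 1.008 = 8.064
  O: 1 × 15.999 = 15.999
Sum: 5×12.011 + 8×1.008 + 1×15.999 = 84.118 → 84.12 g/mol.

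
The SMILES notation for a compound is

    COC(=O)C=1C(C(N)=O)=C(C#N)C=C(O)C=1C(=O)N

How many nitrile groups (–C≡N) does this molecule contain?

The nitrile motif appears at heavy-atom position 11 in the SMILES.
Other groups present: 2 amide, 1 ester, 1 hydroxyl.
Nitrile count: 1.

1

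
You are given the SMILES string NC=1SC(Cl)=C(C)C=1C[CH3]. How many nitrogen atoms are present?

1

Scan the SMILES for N atoms (remember two-letter symbols like Cl and Br are single atoms).
Nitrogen count: 1.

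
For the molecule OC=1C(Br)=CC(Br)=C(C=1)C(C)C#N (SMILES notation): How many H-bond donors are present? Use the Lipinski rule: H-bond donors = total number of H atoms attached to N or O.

1

Donors: find every N or O and count the H atoms it carries.
  atom 1 (O): bond orders sum to 1 → 1 H
  atom 13 (N): bond orders sum to 3 → 0 H
Lipinski HBD = 1.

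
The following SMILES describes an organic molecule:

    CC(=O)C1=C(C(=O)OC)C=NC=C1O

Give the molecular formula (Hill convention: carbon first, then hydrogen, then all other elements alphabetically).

Walk through each heavy atom and fill implicit hydrogens from standard valence (C 4, N 3, O 2, S 2, halogen 1):
  atom 1: C, bond orders sum to 1 (valence 4) → 3 H
  atom 2: C, bond orders sum to 4 (valence 4) → 0 H
  atom 3: O, bond orders sum to 2 (valence 2) → 0 H
  atom 4: C, bond orders sum to 4 (valence 4) → 0 H
  atom 5: C, bond orders sum to 4 (valence 4) → 0 H
  atom 6: C, bond orders sum to 4 (valence 4) → 0 H
  atom 7: O, bond orders sum to 2 (valence 2) → 0 H
  atom 8: O, bond orders sum to 2 (valence 2) → 0 H
  atom 9: C, bond orders sum to 1 (valence 4) → 3 H
  atom 10: C, bond orders sum to 3 (valence 4) → 1 H
  atom 11: N, bond orders sum to 3 (valence 3) → 0 H
  atom 12: C, bond orders sum to 3 (valence 4) → 1 H
  atom 13: C, bond orders sum to 4 (valence 4) → 0 H
  atom 14: O, bond orders sum to 1 (valence 2) → 1 H
Totals → C:9, H:9, N:1, O:4.

C9H9NO4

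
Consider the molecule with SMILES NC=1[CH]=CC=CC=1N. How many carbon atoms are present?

6

Count every carbon token in the SMILES (each C, including those in ring-closure positions and inside branches).
Carbon count: 6.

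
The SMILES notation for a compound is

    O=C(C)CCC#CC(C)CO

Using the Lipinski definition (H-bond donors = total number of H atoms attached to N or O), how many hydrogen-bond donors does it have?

Donors: find every N or O and count the H atoms it carries.
  atom 1 (O): bond orders sum to 2 → 0 H
  atom 11 (O): bond orders sum to 1 → 1 H
Lipinski HBD = 1.

1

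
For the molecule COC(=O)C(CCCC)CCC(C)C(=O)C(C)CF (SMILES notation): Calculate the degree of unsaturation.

2

Degree of unsaturation = (number of rings) + (number of π bonds).
Ring closures in the SMILES: 0.
π bonds: 2 double bonds (each 1 DoU) → 2 DoU from unsaturation.
Total DoU = 0 + 2 = 2.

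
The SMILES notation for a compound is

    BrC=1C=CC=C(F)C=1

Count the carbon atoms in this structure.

6

Count every carbon token in the SMILES (each C, including those in ring-closure positions and inside branches).
Carbon count: 6.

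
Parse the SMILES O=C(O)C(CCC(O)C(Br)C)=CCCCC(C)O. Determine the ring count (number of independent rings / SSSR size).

In SMILES, each pair of matching ring-closure digits denotes one ring-closing bond; the number of such bonds equals the number of independent rings.
Ring-closure bonds here: 0.

0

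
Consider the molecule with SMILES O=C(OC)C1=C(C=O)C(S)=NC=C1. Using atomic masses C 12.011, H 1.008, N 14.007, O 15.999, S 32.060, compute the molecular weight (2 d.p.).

197.21 g/mol

First, the molecular formula is C8H7NO3S (counting implicit H from valence).
  C: 8 × 12.011 = 96.088
  H: 7 × 1.008 = 7.056
  N: 1 × 14.007 = 14.007
  O: 3 × 15.999 = 47.997
  S: 1 × 32.060 = 32.060
Sum: 8×12.011 + 7×1.008 + 1×14.007 + 3×15.999 + 1×32.060 = 197.208 → 197.21 g/mol.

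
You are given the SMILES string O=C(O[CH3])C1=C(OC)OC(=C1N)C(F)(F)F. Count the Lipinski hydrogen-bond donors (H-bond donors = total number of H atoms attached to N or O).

2

Donors: find every N or O and count the H atoms it carries.
  atom 1 (O): bond orders sum to 2 → 0 H
  atom 3 (O): bond orders sum to 2 → 0 H
  atom 7 (O): bond orders sum to 2 → 0 H
  atom 9 (O): bond orders sum to 2 → 0 H
  atom 12 (N): bond orders sum to 1 → 2 H
Lipinski HBD = 2.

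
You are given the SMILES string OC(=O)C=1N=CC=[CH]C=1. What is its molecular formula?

C6H5NO2

Walk through each heavy atom and fill implicit hydrogens from standard valence (C 4, N 3, O 2, S 2, halogen 1):
  atom 1: O, bond orders sum to 1 (valence 2) → 1 H
  atom 2: C, bond orders sum to 4 (valence 4) → 0 H
  atom 3: O, bond orders sum to 2 (valence 2) → 0 H
  atom 4: C, bond orders sum to 4 (valence 4) → 0 H
  atom 5: N, bond orders sum to 3 (valence 3) → 0 H
  atom 6: C, bond orders sum to 3 (valence 4) → 1 H
  atom 7: C, bond orders sum to 3 (valence 4) → 1 H
  atom 8: C with explicit H count 1
  atom 9: C, bond orders sum to 3 (valence 4) → 1 H
Totals → C:6, H:5, N:1, O:2.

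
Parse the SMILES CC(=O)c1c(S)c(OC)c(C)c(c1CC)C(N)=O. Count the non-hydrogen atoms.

18

Every atom symbol written in the SMILES (organic subset) is one heavy atom; implicit H are not written.
Heavy atoms by element → C:13, N:1, O:3, S:1.
Total: 18.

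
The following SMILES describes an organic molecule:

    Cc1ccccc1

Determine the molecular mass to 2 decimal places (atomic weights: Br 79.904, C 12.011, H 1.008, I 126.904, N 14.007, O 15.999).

92.14 g/mol

First, the molecular formula is C7H8 (counting implicit H from valence).
  C: 7 × 12.011 = 84.077
  H: 8 × 1.008 = 8.064
Sum: 7×12.011 + 8×1.008 = 92.141 → 92.14 g/mol.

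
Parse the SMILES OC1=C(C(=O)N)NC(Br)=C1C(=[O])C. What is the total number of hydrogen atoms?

Walk through each heavy atom and fill implicit hydrogens from standard valence (C 4, N 3, O 2, S 2, halogen 1):
  atom 1: O, bond orders sum to 1 (valence 2) → 1 H
  atom 2: C, bond orders sum to 4 (valence 4) → 0 H
  atom 3: C, bond orders sum to 4 (valence 4) → 0 H
  atom 4: C, bond orders sum to 4 (valence 4) → 0 H
  atom 5: O, bond orders sum to 2 (valence 2) → 0 H
  atom 6: N, bond orders sum to 1 (valence 3) → 2 H
  atom 7: N, bond orders sum to 2 (valence 3) → 1 H
  atom 8: C, bond orders sum to 4 (valence 4) → 0 H
  atom 9: Br (halogen, monovalent) → 0 H
  atom 10: C, bond orders sum to 4 (valence 4) → 0 H
  atom 11: C, bond orders sum to 4 (valence 4) → 0 H
  atom 12: O with explicit H count 0
  atom 13: C, bond orders sum to 1 (valence 4) → 3 H
Total hydrogens: 7.

7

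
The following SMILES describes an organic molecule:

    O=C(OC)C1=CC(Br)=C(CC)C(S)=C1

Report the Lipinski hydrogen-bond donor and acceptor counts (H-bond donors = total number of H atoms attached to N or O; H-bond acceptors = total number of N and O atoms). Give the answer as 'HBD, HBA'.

0, 2

Donors: find every N or O and count the H atoms it carries.
  atom 1 (O): bond orders sum to 2 → 0 H
  atom 3 (O): bond orders sum to 2 → 0 H
Lipinski HBD = 0.
Acceptors: N atoms = 0, O atoms = 2 → HBA = 2.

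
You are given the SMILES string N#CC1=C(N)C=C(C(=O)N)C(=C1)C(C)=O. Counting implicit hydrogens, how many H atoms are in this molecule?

Walk through each heavy atom and fill implicit hydrogens from standard valence (C 4, N 3, O 2, S 2, halogen 1):
  atom 1: N, bond orders sum to 3 (valence 3) → 0 H
  atom 2: C, bond orders sum to 4 (valence 4) → 0 H
  atom 3: C, bond orders sum to 4 (valence 4) → 0 H
  atom 4: C, bond orders sum to 4 (valence 4) → 0 H
  atom 5: N, bond orders sum to 1 (valence 3) → 2 H
  atom 6: C, bond orders sum to 3 (valence 4) → 1 H
  atom 7: C, bond orders sum to 4 (valence 4) → 0 H
  atom 8: C, bond orders sum to 4 (valence 4) → 0 H
  atom 9: O, bond orders sum to 2 (valence 2) → 0 H
  atom 10: N, bond orders sum to 1 (valence 3) → 2 H
  atom 11: C, bond orders sum to 4 (valence 4) → 0 H
  atom 12: C, bond orders sum to 3 (valence 4) → 1 H
  atom 13: C, bond orders sum to 4 (valence 4) → 0 H
  atom 14: C, bond orders sum to 1 (valence 4) → 3 H
  atom 15: O, bond orders sum to 2 (valence 2) → 0 H
Total hydrogens: 9.

9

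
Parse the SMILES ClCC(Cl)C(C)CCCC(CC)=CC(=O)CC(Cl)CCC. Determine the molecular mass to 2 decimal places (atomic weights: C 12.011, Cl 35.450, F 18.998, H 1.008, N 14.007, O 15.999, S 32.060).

First, the molecular formula is C17H29Cl3O (counting implicit H from valence).
  C: 17 × 12.011 = 204.187
  Cl: 3 × 35.450 = 106.350
  H: 29 × 1.008 = 29.232
  O: 1 × 15.999 = 15.999
Sum: 17×12.011 + 3×35.450 + 29×1.008 + 1×15.999 = 355.768 → 355.77 g/mol.

355.77 g/mol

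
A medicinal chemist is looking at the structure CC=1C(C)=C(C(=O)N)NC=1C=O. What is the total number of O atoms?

Scan the SMILES for O atoms (remember two-letter symbols like Cl and Br are single atoms).
Oxygen count: 2.

2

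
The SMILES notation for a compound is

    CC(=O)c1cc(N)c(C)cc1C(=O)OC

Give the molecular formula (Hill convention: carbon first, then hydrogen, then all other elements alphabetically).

C11H13NO3

Walk through each heavy atom and fill implicit hydrogens from standard valence (C 4, N 3, O 2, S 2, halogen 1); for lowercase aromatic atoms, an aromatic c carries 1 H when it has two neighbours and 0 H with three, and aromatic n carries 0 H:
  atom 1: C, bond orders sum to 1 (valence 4) → 3 H
  atom 2: C, bond orders sum to 4 (valence 4) → 0 H
  atom 3: O, bond orders sum to 2 (valence 2) → 0 H
  atom 4: aromatic c, 3 neighbours → 0 H
  atom 5: aromatic c, 2 neighbours → 1 H
  atom 6: aromatic c, 3 neighbours → 0 H
  atom 7: N, bond orders sum to 1 (valence 3) → 2 H
  atom 8: aromatic c, 3 neighbours → 0 H
  atom 9: C, bond orders sum to 1 (valence 4) → 3 H
  atom 10: aromatic c, 2 neighbours → 1 H
  atom 11: aromatic c, 3 neighbours → 0 H
  atom 12: C, bond orders sum to 4 (valence 4) → 0 H
  atom 13: O, bond orders sum to 2 (valence 2) → 0 H
  atom 14: O, bond orders sum to 2 (valence 2) → 0 H
  atom 15: C, bond orders sum to 1 (valence 4) → 3 H
Totals → C:11, H:13, N:1, O:3.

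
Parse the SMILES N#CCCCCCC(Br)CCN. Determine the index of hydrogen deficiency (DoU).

2

Degree of unsaturation = (number of rings) + (number of π bonds).
Ring closures in the SMILES: 0.
π bonds: 1 triple bond (each 2 DoU) → 2 DoU from unsaturation.
Total DoU = 0 + 2 = 2.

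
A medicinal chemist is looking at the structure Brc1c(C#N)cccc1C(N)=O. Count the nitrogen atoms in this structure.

2

Scan the SMILES for N atoms (remember two-letter symbols like Cl and Br are single atoms).
Nitrogen count: 2.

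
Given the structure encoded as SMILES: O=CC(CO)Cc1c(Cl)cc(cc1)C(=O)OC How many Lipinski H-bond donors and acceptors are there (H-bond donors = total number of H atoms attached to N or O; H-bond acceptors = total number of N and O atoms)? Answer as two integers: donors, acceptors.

Donors: find every N or O and count the H atoms it carries.
  atom 1 (O): bond orders sum to 2 → 0 H
  atom 5 (O): bond orders sum to 1 → 1 H
  atom 15 (O): bond orders sum to 2 → 0 H
  atom 16 (O): bond orders sum to 2 → 0 H
Lipinski HBD = 1.
Acceptors: N atoms = 0, O atoms = 4 → HBA = 4.

1, 4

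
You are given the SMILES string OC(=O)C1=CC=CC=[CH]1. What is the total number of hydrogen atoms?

6

Walk through each heavy atom and fill implicit hydrogens from standard valence (C 4, N 3, O 2, S 2, halogen 1):
  atom 1: O, bond orders sum to 1 (valence 2) → 1 H
  atom 2: C, bond orders sum to 4 (valence 4) → 0 H
  atom 3: O, bond orders sum to 2 (valence 2) → 0 H
  atom 4: C, bond orders sum to 4 (valence 4) → 0 H
  atom 5: C, bond orders sum to 3 (valence 4) → 1 H
  atom 6: C, bond orders sum to 3 (valence 4) → 1 H
  atom 7: C, bond orders sum to 3 (valence 4) → 1 H
  atom 8: C, bond orders sum to 3 (valence 4) → 1 H
  atom 9: C with explicit H count 1
Total hydrogens: 6.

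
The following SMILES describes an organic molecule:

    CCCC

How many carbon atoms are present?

4

Count every carbon token in the SMILES (each C, including those in ring-closure positions and inside branches).
Carbon count: 4.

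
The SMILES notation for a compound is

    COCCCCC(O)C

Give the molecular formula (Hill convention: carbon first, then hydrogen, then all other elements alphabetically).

C7H16O2

Walk through each heavy atom and fill implicit hydrogens from standard valence (C 4, N 3, O 2, S 2, halogen 1):
  atom 1: C, bond orders sum to 1 (valence 4) → 3 H
  atom 2: O, bond orders sum to 2 (valence 2) → 0 H
  atom 3: C, bond orders sum to 2 (valence 4) → 2 H
  atom 4: C, bond orders sum to 2 (valence 4) → 2 H
  atom 5: C, bond orders sum to 2 (valence 4) → 2 H
  atom 6: C, bond orders sum to 2 (valence 4) → 2 H
  atom 7: C, bond orders sum to 3 (valence 4) → 1 H
  atom 8: O, bond orders sum to 1 (valence 2) → 1 H
  atom 9: C, bond orders sum to 1 (valence 4) → 3 H
Totals → C:7, H:16, O:2.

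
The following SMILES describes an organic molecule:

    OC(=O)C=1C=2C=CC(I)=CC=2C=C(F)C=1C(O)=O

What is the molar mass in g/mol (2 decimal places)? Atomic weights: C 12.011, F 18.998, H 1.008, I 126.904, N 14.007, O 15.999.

360.08 g/mol

First, the molecular formula is C12H6FIO4 (counting implicit H from valence).
  C: 12 × 12.011 = 144.132
  F: 1 × 18.998 = 18.998
  H: 6 × 1.008 = 6.048
  I: 1 × 126.904 = 126.904
  O: 4 × 15.999 = 63.996
Sum: 12×12.011 + 1×18.998 + 6×1.008 + 1×126.904 + 4×15.999 = 360.078 → 360.08 g/mol.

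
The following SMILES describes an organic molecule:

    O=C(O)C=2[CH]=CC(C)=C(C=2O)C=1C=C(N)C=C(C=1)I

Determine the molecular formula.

C14H12INO3

Walk through each heavy atom and fill implicit hydrogens from standard valence (C 4, N 3, O 2, S 2, halogen 1):
  atom 1: O, bond orders sum to 2 (valence 2) → 0 H
  atom 2: C, bond orders sum to 4 (valence 4) → 0 H
  atom 3: O, bond orders sum to 1 (valence 2) → 1 H
  atom 4: C, bond orders sum to 4 (valence 4) → 0 H
  atom 5: C with explicit H count 1
  atom 6: C, bond orders sum to 3 (valence 4) → 1 H
  atom 7: C, bond orders sum to 4 (valence 4) → 0 H
  atom 8: C, bond orders sum to 1 (valence 4) → 3 H
  atom 9: C, bond orders sum to 4 (valence 4) → 0 H
  atom 10: C, bond orders sum to 4 (valence 4) → 0 H
  atom 11: O, bond orders sum to 1 (valence 2) → 1 H
  atom 12: C, bond orders sum to 4 (valence 4) → 0 H
  atom 13: C, bond orders sum to 3 (valence 4) → 1 H
  atom 14: C, bond orders sum to 4 (valence 4) → 0 H
  atom 15: N, bond orders sum to 1 (valence 3) → 2 H
  atom 16: C, bond orders sum to 3 (valence 4) → 1 H
  atom 17: C, bond orders sum to 4 (valence 4) → 0 H
  atom 18: C, bond orders sum to 3 (valence 4) → 1 H
  atom 19: I (halogen, monovalent) → 0 H
Totals → C:14, H:12, I:1, N:1, O:3.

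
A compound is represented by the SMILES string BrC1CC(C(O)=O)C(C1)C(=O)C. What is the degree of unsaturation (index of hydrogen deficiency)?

Molecular formula: C8H11BrO3.
DoU = (2C + 2 + N − H − X) / 2, where X is the halogen count and O/S are ignored.
    = (2·8 + 2 + 0 − 11 − 1) / 2 = 6 / 2 = 3.

3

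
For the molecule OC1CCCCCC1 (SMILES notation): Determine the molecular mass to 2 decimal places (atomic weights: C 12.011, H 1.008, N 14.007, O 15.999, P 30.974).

114.19 g/mol

First, the molecular formula is C7H14O (counting implicit H from valence).
  C: 7 × 12.011 = 84.077
  H: 14 × 1.008 = 14.112
  O: 1 × 15.999 = 15.999
Sum: 7×12.011 + 14×1.008 + 1×15.999 = 114.188 → 114.19 g/mol.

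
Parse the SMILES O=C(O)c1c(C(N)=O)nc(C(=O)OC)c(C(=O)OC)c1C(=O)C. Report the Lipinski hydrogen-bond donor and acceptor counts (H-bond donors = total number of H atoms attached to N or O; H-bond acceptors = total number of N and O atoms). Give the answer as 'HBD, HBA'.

3, 10

Donors: find every N or O and count the H atoms it carries.
  atom 1 (O): bond orders sum to 2 → 0 H
  atom 3 (O): bond orders sum to 1 → 1 H
  atom 7 (N): bond orders sum to 1 → 2 H
  atom 8 (O): bond orders sum to 2 → 0 H
  atom 9 (N): bond orders sum to 3 → 0 H
  atom 12 (O): bond orders sum to 2 → 0 H
  atom 13 (O): bond orders sum to 2 → 0 H
  atom 17 (O): bond orders sum to 2 → 0 H
  atom 18 (O): bond orders sum to 2 → 0 H
  atom 22 (O): bond orders sum to 2 → 0 H
Lipinski HBD = 3.
Acceptors: N atoms = 2, O atoms = 8 → HBA = 10.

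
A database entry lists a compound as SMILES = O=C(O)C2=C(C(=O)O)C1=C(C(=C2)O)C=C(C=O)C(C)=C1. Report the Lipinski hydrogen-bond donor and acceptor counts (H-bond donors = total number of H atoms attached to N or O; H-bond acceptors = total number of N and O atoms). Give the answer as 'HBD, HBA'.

3, 6

Donors: find every N or O and count the H atoms it carries.
  atom 1 (O): bond orders sum to 2 → 0 H
  atom 3 (O): bond orders sum to 1 → 1 H
  atom 7 (O): bond orders sum to 2 → 0 H
  atom 8 (O): bond orders sum to 1 → 1 H
  atom 13 (O): bond orders sum to 1 → 1 H
  atom 17 (O): bond orders sum to 2 → 0 H
Lipinski HBD = 3.
Acceptors: N atoms = 0, O atoms = 6 → HBA = 6.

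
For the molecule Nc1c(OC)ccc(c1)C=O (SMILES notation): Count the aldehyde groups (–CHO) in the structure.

The aldehyde motif appears at heavy-atom position 10 in the SMILES.
Other groups present: 1 ether, 1 primary amine.
Aldehyde count: 1.

1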